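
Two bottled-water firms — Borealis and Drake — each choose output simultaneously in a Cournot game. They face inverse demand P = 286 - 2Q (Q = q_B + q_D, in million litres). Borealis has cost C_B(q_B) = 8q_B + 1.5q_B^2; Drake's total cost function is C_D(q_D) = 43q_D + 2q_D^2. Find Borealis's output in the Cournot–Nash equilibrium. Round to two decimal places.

33.42

Borealis's profit: π_B = (286 - 2Q)q_B - (8q_B + (3/2)q_B²). Setting ∂π_B/∂q_B = 0: 278 - 7q_B - 2(q_D) = 0.
Drake's profit: π_D = (286 - 2Q)q_D - (43q_D + 2q_D²). Setting ∂π_D/∂q_D = 0: 243 - 8q_D - 2(q_B) = 0.
So q_B = (278 - 2q_D)/7 and q_D = (243 - 2q_B)/8.
Substituting one into the other gives q_B = 869/26 and q_D = 1145/52.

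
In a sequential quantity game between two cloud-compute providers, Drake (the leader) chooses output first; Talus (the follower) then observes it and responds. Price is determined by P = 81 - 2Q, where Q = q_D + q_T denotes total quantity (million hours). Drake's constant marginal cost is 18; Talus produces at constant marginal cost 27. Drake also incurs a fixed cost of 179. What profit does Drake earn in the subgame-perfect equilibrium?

145

The follower Talus best-responds to any q_D: π_T = (81 - 2Q)q_T - 27q_T.
Follower FOC: 54 - 2q_D - 4q_T = 0, so q_T(q_D) = (54 - 2q_D)/4.
The leader anticipates this reaction. Substituting into P = 81 - 2Q gives P = 54 - q_D, so π_D = (54 - q_D)q_D - 18q_D.
The leader's first-order condition 36 - 2q_D = 0 yields q_D = 18.
Then q_T = (54 - 2·18)/4 = 9/2.
Price P = 81 - 2·(45/2) = 36.
Drake's profit: (36 - 18)·18 - 179 = 145.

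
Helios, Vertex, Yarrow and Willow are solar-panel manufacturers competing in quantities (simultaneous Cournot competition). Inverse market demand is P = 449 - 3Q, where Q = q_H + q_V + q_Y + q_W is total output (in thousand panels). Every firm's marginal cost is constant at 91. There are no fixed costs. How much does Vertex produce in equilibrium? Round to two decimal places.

A representative firm's profit is π_i = q_i(449 - 3Q) - 91q_i.
Setting ∂π_i/∂q_i = 0 with rivals' quantities fixed: 358 - 6q_i - 3·Σ_{j≠i} q_j = 0.
With identical firms every q_j equals q_i, so Σ_{j≠i} q_j = 3q_i and 358 = 15q_i, giving q_i = 358/15.

23.87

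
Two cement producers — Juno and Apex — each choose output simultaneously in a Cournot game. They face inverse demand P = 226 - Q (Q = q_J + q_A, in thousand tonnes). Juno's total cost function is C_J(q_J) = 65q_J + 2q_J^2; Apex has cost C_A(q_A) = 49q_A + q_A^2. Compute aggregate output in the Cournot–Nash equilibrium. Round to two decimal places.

59.48

Juno's profit: π_J = (226 - Q)q_J - (65q_J + 2q_J²). Setting ∂π_J/∂q_J = 0: 161 - 6q_J - (q_A) = 0.
Apex's first-order condition: 177 - 4q_A - (q_J) = 0.
Best responses: q_J = (161 - q_A)/6, q_A = (177 - q_J)/4.
Substituting one into the other gives q_J = 467/23 and q_A = 901/23.
Total output Q = 467/23 + 901/23 = 1368/23.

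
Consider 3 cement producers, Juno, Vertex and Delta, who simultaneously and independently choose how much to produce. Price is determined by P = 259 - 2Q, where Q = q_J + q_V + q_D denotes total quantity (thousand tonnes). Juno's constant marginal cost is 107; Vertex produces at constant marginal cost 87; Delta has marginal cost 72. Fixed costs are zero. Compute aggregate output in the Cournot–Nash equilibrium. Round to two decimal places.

63.88

Juno's profit: π_J = (259 - 2Q)q_J - (107q_J). Setting ∂π_J/∂q_J = 0: 152 - 4q_J - 2(q_V + q_D) = 0.
Vertex's profit: π_V = (259 - 2Q)q_V - (87q_V). Setting ∂π_V/∂q_V = 0: 172 - 4q_V - 2(q_J + q_D) = 0.
Delta's profit: π_D = (259 - 2Q)q_D - (72q_D). Setting ∂π_D/∂q_D = 0: 187 - 4q_D - 2(q_J + q_V) = 0.
Summing all 3 equations gives 511 − 8Q = 0, hence Q = 511/8.
Back-substituting: q_J = (152 − 511/4)/2 = 97/8, q_V = (172 − 511/4)/2 = 177/8, q_D = (187 − 511/4)/2 = 237/8.
Total output Q = 97/8 + 177/8 + 237/8 = 511/8.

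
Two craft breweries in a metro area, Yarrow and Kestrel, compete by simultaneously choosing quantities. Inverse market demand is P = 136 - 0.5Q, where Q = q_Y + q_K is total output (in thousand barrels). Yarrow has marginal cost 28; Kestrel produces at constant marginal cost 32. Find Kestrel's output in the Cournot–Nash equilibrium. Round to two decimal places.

66.67

Yarrow's profit: π_Y = (136 - 0.5Q)q_Y - (28q_Y). Setting ∂π_Y/∂q_Y = 0: 108 - q_Y - (1/2)(q_K) = 0.
Kestrel's first-order condition: 104 - q_K - (1/2)(q_Y) = 0.
So q_Y = (108 - (1/2)q_K) and q_K = (104 - (1/2)q_Y).
Substituting one into the other gives q_Y = 224/3 and q_K = 200/3.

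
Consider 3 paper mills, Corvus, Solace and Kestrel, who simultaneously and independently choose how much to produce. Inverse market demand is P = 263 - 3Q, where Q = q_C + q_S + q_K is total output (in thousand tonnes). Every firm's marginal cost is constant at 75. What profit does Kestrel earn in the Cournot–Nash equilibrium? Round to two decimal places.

736.33

Each firm earns π_i = (263 - 3Q)q_i - 75q_i.
Setting ∂π_i/∂q_i = 0 with rivals' quantities fixed: 188 - 6q_i - 3·Σ_{j≠i} q_j = 0.
By symmetry each firm produces the same amount; substituting Σ_{j≠i} q_j = 2q_i yields q_i = 188/12 = 47/3.
Price P = 263 - 3·47 = 122.
Kestrel's profit: (122 - 75)·(47/3) = 736.3333.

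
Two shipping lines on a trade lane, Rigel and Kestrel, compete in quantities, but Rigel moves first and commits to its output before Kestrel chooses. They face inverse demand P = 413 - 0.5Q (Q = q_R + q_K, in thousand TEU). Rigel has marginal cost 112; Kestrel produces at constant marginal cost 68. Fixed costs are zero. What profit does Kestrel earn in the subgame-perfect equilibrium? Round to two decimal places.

The follower Kestrel best-responds to any q_R: π_K = (413 - 0.5Q)q_K - 68q_K.
∂π_K/∂q_K = 345 - (1/2)q_R - q_K = 0 gives the reaction function q_K = (345 - (1/2)q_R).
Rigel substitutes q_K(q_R) into its own profit: π_R = q_R(413 - (1/2)q_R - (345 - (1/2)q_R)/2) - 112q_R = (481/2 - (1/4)q_R)q_R - 112q_R.
Maximising: ∂π_R/∂q_R = 257/2 - (1/2)q_R = 0, giving q_R = 257.
Then q_K = (345 - (1/2)·257) = 433/2.
Price P = 413 - (1/2)·(947/2) = 705/4.
Kestrel's profit: (705/4 - 68)·(433/2) = 23436.1250.

23436.13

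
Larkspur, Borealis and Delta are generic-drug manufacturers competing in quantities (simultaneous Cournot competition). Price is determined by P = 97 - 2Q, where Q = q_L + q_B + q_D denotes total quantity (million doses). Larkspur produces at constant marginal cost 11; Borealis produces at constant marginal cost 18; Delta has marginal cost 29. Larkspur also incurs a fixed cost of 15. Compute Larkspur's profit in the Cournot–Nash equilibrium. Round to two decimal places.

370.03

Larkspur's profit: π_L = (97 - 2Q)q_L - (11q_L). Setting ∂π_L/∂q_L = 0: 86 - 4q_L - 2(q_B + q_D) = 0.
Borealis's first-order condition: 79 - 4q_B - 2(q_L + q_D) = 0.
Delta's first-order condition: 68 - 4q_D - 2(q_L + q_B) = 0.
Adding the 3 conditions: 233 − 4Q − 4Q = 0, i.e. Q = 233/8.
Back-substituting: q_L = (86 − 233/4)/2 = 111/8, q_B = (79 − 233/4)/2 = 83/8, q_D = (68 − 233/4)/2 = 39/8.
Price P = 97 - 2·(233/8) = 155/4.
Larkspur's profit: (155/4 - 11)·(111/8) - 15 = 370.0313.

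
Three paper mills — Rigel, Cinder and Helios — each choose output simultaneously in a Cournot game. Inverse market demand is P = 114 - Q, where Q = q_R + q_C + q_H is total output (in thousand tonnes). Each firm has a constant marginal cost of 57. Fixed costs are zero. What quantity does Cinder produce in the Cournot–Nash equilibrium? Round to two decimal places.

14.25

A representative firm's profit is π_i = q_i(114 - Q) - 57q_i.
First-order condition (treating rivals' output as given): 57 - 2q_i - Σ_{j≠i} q_j = 0.
With identical firms every q_j equals q_i, so Σ_{j≠i} q_j = 2q_i and 57 = 4q_i, giving q_i = 57/4.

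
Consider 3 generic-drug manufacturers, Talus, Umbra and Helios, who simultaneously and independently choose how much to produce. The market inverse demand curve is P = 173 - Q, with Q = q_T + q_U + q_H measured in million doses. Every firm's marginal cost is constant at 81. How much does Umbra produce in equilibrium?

23

A representative firm's profit is π_i = q_i(173 - Q) - 81q_i.
Setting ∂π_i/∂q_i = 0 with rivals' quantities fixed: 92 - 2q_i - Σ_{j≠i} q_j = 0.
By symmetry each firm produces the same amount; substituting Σ_{j≠i} q_j = 2q_i yields q_i = 92/4 = 23.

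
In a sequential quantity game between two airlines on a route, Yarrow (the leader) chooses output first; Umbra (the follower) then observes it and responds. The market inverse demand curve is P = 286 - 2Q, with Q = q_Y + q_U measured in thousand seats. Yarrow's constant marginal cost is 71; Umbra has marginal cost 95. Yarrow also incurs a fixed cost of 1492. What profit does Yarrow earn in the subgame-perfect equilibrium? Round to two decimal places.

The follower Umbra best-responds to any q_Y: π_U = (286 - 2Q)q_U - 95q_U.
∂π_U/∂q_U = 191 - 2q_Y - 4q_U = 0 gives the reaction function q_U = (191 - 2q_Y)/4.
The leader anticipates this reaction. Substituting into P = 286 - 2Q gives P = 381/2 - q_Y, so π_Y = (381/2 - q_Y)q_Y - 71q_Y.
Maximising: ∂π_Y/∂q_Y = 239/2 - 2q_Y = 0, giving q_Y = 239/4.
Then q_U = (191 - 2·(239/4))/4 = 143/8.
Price P = 286 - 2·(621/8) = 523/4.
Yarrow's profit: (523/4 - 71)·(239/4) - 1492 = 2078.0625.

2078.06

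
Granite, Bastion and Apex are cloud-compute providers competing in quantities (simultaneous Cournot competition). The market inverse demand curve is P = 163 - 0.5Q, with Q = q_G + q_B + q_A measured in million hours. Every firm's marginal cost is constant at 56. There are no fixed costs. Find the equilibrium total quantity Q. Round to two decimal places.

Each firm earns π_i = (163 - 0.5Q)q_i - 56q_i.
Setting ∂π_i/∂q_i = 0 with rivals' quantities fixed: 107 - q_i - (1/2)·Σ_{j≠i} q_j = 0.
By symmetry each firm produces the same amount; substituting Σ_{j≠i} q_j = 2q_i yields q_i = 107/2.
Total output Q = 107/2 + 107/2 + 107/2 = 321/2.

160.50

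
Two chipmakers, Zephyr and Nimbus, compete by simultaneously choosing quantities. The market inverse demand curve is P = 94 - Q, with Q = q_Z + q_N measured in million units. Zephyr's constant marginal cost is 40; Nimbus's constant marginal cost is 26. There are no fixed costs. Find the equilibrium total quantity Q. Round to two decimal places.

Zephyr's profit: π_Z = (94 - Q)q_Z - (40q_Z). Setting ∂π_Z/∂q_Z = 0: 54 - 2q_Z - (q_N) = 0.
Nimbus's profit: π_N = (94 - Q)q_N - (26q_N). Setting ∂π_N/∂q_N = 0: 68 - 2q_N - (q_Z) = 0.
Rearranging gives the reaction functions q_Z = (54 - q_N)/2 and q_N = (68 - q_Z)/2.
Solving the pair: q_Z = 40/3, q_N = 82/3.
Total output Q = 40/3 + 82/3 = 122/3.

40.67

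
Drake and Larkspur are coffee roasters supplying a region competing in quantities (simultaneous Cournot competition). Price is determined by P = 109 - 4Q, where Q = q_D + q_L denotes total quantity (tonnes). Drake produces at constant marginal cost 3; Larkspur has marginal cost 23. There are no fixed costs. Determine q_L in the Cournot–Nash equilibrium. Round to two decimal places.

5.50

Drake's profit: π_D = (109 - 4Q)q_D - (3q_D). Setting ∂π_D/∂q_D = 0: 106 - 8q_D - 4(q_L) = 0.
Larkspur's first-order condition: 86 - 8q_L - 4(q_D) = 0.
Rearranging gives the reaction functions q_D = (106 - 4q_L)/8 and q_L = (86 - 4q_D)/8.
Substituting one into the other gives q_D = 21/2 and q_L = 11/2.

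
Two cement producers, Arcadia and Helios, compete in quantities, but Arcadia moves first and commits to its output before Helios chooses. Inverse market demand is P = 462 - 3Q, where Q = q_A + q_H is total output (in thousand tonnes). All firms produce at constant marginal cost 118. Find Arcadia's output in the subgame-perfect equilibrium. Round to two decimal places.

Solve by backward induction. Given q_A, the follower Helios maximises π_H = (462 - 3q_A - 3q_H)q_H - 118q_H.
Follower FOC: 344 - 3q_A - 6q_H = 0, so q_H(q_A) = (344 - 3q_A)/6.
The leader anticipates this reaction. Substituting into P = 462 - 3Q gives P = 290 - (3/2)q_A, so π_A = (290 - (3/2)q_A)q_A - 118q_A.
Leader FOC: 172 - 3q_A = 0, so q_A = 172/3.
Then q_H = (344 - 3·(172/3))/6 = 86/3.

57.33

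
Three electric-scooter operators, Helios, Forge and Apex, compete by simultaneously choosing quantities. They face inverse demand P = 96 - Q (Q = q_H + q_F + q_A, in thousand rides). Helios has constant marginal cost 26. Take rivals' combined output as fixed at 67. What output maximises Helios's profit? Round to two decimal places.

1.50

With rivals' combined output fixed at 67, Helios's profit is π_H = (96 - 67 - q_H)q_H - (26q_H) = (29 - q_H)q_H - (26q_H).
∂π_H/∂q_H = 3 - 2q_H = 0, so q_H = 3/2.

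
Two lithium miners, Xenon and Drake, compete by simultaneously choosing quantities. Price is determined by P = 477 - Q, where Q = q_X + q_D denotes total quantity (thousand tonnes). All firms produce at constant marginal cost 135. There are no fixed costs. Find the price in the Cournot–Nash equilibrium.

Each firm earns π_i = (477 - Q)q_i - 135q_i.
Setting ∂π_i/∂q_i = 0 with rivals' quantities fixed: 342 - 2q_i - q_j = 0.
With identical firms every q_j equals q_i, so q_j = q_i and 342 = 3q_i, giving q_i = 114.
Total output Q = 228, so price P = 477 - 228 = 249.

249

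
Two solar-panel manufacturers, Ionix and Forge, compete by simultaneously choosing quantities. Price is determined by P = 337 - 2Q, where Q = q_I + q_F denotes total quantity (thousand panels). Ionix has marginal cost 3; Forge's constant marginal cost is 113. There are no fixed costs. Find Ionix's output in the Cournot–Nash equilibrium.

Ionix's profit: π_I = (337 - 2Q)q_I - (3q_I). Setting ∂π_I/∂q_I = 0: 334 - 4q_I - 2(q_F) = 0.
Forge's profit: π_F = (337 - 2Q)q_F - (113q_F). Setting ∂π_F/∂q_F = 0: 224 - 4q_F - 2(q_I) = 0.
Rearranging gives the reaction functions q_I = (334 - 2q_F)/4 and q_F = (224 - 2q_I)/4.
Substituting one into the other gives q_I = 74 and q_F = 19.

74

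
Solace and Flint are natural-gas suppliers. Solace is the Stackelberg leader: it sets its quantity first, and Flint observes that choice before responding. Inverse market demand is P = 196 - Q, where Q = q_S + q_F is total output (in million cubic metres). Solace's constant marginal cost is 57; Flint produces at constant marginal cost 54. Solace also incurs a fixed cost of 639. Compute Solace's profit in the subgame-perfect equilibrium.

The follower Flint best-responds to any q_S: π_F = (196 - Q)q_F - 54q_F.
∂π_F/∂q_F = 142 - q_S - 2q_F = 0 gives the reaction function q_F = (142 - q_S)/2.
Solace substitutes q_F(q_S) into its own profit: π_S = q_S(196 - q_S - (142 - q_S)/2) - 57q_S = (125 - (1/2)q_S)q_S - 57q_S.
Leader FOC: 68 - q_S = 0, so q_S = 68.
Then q_F = (142 - 68)/2 = 37.
Price P = 196 - 105 = 91.
Solace's profit: (91 - 57)·68 - 639 = 1673.

1673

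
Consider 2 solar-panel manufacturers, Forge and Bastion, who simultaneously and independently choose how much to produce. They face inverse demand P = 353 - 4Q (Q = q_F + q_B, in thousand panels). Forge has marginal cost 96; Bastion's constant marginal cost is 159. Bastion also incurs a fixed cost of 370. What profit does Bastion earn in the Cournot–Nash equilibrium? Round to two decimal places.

Forge's profit: π_F = (353 - 4Q)q_F - (96q_F). Setting ∂π_F/∂q_F = 0: 257 - 8q_F - 4(q_B) = 0.
Bastion's first-order condition: 194 - 8q_B - 4(q_F) = 0.
So q_F = (257 - 4q_B)/8 and q_B = (194 - 4q_F)/8.
Solving the pair: q_F = 80/3, q_B = 131/12.
Price P = 353 - 4·(451/12) = 608/3.
Bastion's profit: (608/3 - 159)·(131/12) - 370 = 106.6944.

106.69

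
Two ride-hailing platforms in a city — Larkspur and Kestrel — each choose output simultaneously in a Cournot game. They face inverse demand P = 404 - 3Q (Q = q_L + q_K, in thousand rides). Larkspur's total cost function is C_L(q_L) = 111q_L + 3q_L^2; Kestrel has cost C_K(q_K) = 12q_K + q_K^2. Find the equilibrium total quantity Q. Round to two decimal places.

57.39

Larkspur's profit: π_L = (404 - 3Q)q_L - (111q_L + 3q_L²). Setting ∂π_L/∂q_L = 0: 293 - 12q_L - 3(q_K) = 0.
Kestrel's first-order condition: 392 - 8q_K - 3(q_L) = 0.
Best responses: q_L = (293 - 3q_K)/12, q_K = (392 - 3q_L)/8.
Substituting one into the other gives q_L = 1168/87 and q_K = 1275/29.
Total output Q = 1168/87 + 1275/29 = 57.3908.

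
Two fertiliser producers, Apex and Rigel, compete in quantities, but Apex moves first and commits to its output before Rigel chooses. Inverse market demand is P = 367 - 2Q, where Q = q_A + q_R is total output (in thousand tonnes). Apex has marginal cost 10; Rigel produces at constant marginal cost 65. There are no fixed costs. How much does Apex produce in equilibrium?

The follower Rigel best-responds to any q_A: π_R = (367 - 2Q)q_R - 65q_R.
∂π_R/∂q_R = 302 - 2q_A - 4q_R = 0 gives the reaction function q_R = (302 - 2q_A)/4.
The leader anticipates this reaction. Substituting into P = 367 - 2Q gives P = 216 - q_A, so π_A = (216 - q_A)q_A - 10q_A.
Maximising: ∂π_A/∂q_A = 206 - 2q_A = 0, giving q_A = 103.
Then q_R = (302 - 2·103)/4 = 24.

103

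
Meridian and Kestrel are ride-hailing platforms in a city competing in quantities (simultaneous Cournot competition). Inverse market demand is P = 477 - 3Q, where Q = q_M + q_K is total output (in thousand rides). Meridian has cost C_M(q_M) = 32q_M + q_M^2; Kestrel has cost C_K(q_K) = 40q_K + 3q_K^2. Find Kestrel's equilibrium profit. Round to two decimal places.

3701.88

Meridian's profit: π_M = (477 - 3Q)q_M - (32q_M + q_M²). Setting ∂π_M/∂q_M = 0: 445 - 8q_M - 3(q_K) = 0.
Kestrel's profit: π_K = (477 - 3Q)q_K - (40q_K + 3q_K²). Setting ∂π_K/∂q_K = 0: 437 - 12q_K - 3(q_M) = 0.
Rearranging gives the reaction functions q_M = (445 - 3q_K)/8 and q_K = (437 - 3q_M)/12.
Solving the pair: q_M = 1343/29, q_K = 24.8391.
Price P = 477 - 3·71.1494 = 263.5517.
Kestrel's profit: 263.5517·24.8391 - 40·24.8391 - 3·24.8391² = 3701.8795.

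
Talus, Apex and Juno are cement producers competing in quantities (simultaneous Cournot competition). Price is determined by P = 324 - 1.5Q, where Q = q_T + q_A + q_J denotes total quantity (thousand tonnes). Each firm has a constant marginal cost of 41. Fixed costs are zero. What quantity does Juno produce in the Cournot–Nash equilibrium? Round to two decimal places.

A representative firm's profit is π_i = q_i(324 - 1.5Q) - 41q_i.
Setting ∂π_i/∂q_i = 0 with rivals' quantities fixed: 283 - 3q_i - (3/2)·Σ_{j≠i} q_j = 0.
By symmetry each firm produces the same amount; substituting Σ_{j≠i} q_j = 2q_i yields q_i = 283/6.

47.17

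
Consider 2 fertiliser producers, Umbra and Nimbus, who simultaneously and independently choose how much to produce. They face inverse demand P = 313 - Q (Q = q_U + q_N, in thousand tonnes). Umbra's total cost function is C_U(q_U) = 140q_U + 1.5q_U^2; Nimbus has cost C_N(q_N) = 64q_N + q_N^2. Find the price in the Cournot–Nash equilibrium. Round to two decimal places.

233.26

Umbra's profit: π_U = (313 - Q)q_U - (140q_U + (3/2)q_U²). Setting ∂π_U/∂q_U = 0: 173 - 5q_U - (q_N) = 0.
Nimbus's first-order condition: 249 - 4q_N - (q_U) = 0.
Rearranging gives the reaction functions q_U = (173 - q_N)/5 and q_N = (249 - q_U)/4.
Solving the pair: q_U = 443/19, q_N = 1072/19.
Total output Q = 1515/19, so price P = 313 - 1515/19 = 233.2632.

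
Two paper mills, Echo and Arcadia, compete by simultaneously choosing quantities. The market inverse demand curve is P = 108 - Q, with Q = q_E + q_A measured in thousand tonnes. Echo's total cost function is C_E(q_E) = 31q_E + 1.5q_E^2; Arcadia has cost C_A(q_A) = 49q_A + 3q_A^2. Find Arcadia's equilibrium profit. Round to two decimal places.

124.98

Echo's profit: π_E = (108 - Q)q_E - (31q_E + (3/2)q_E²). Setting ∂π_E/∂q_E = 0: 77 - 5q_E - (q_A) = 0.
Arcadia's profit: π_A = (108 - Q)q_A - (49q_A + 3q_A²). Setting ∂π_A/∂q_A = 0: 59 - 8q_A - (q_E) = 0.
Rearranging gives the reaction functions q_E = (77 - q_A)/5 and q_A = (59 - q_E)/8.
Solving the pair: q_E = 557/39, q_A = 218/39.
Price P = 108 - 775/39 = 88.1282.
Arcadia's profit: 88.1282·(218/39) - 49·(218/39) - 3(218/39)² = 124.9809.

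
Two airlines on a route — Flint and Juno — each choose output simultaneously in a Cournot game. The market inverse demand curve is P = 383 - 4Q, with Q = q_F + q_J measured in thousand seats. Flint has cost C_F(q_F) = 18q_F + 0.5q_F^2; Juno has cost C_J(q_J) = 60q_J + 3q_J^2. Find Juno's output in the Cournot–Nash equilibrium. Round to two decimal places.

13.15

Flint's profit: π_F = (383 - 4Q)q_F - (18q_F + (1/2)q_F²). Setting ∂π_F/∂q_F = 0: 365 - 9q_F - 4(q_J) = 0.
Juno's profit: π_J = (383 - 4Q)q_J - (60q_J + 3q_J²). Setting ∂π_J/∂q_J = 0: 323 - 14q_J - 4(q_F) = 0.
So q_F = (365 - 4q_J)/9 and q_J = (323 - 4q_F)/14.
Solving the pair: q_F = 1909/55, q_J = 1447/110.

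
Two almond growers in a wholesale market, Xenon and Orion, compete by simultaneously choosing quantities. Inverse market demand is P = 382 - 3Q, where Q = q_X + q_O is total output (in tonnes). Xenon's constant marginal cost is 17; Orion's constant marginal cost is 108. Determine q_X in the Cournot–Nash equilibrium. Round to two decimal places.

Xenon's profit: π_X = (382 - 3Q)q_X - (17q_X). Setting ∂π_X/∂q_X = 0: 365 - 6q_X - 3(q_O) = 0.
Orion's first-order condition: 274 - 6q_O - 3(q_X) = 0.
Best responses: q_X = (365 - 3q_O)/6, q_O = (274 - 3q_X)/6.
Substituting one into the other gives q_X = 152/3 and q_O = 61/3.

50.67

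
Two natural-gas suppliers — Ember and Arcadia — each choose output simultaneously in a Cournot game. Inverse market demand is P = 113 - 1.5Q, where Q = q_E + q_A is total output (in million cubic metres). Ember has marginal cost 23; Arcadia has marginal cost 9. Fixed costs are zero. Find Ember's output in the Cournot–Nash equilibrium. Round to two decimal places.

Ember's profit: π_E = (113 - 1.5Q)q_E - (23q_E). Setting ∂π_E/∂q_E = 0: 90 - 3q_E - (3/2)(q_A) = 0.
Arcadia's first-order condition: 104 - 3q_A - (3/2)(q_E) = 0.
So q_E = (90 - (3/2)q_A)/3 and q_A = (104 - (3/2)q_E)/3.
Substituting one into the other gives q_E = 152/9 and q_A = 236/9.

16.89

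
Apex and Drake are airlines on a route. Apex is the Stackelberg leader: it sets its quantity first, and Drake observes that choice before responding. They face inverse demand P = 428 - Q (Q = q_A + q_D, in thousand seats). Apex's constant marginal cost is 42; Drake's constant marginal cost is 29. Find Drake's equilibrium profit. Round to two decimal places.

The follower Drake best-responds to any q_A: π_D = (428 - Q)q_D - 29q_D.
Setting the follower's marginal profit to zero, 399 - q_A - 2q_D = 0, i.e. q_D = (399 - q_A)/2.
The leader anticipates this reaction. Substituting into P = 428 - Q gives P = 457/2 - (1/2)q_A, so π_A = (457/2 - (1/2)q_A)q_A - 42q_A.
Leader FOC: 373/2 - q_A = 0, so q_A = 373/2.
Then q_D = (399 - 373/2)/2 = 425/4.
Price P = 428 - 1171/4 = 541/4.
Drake's profit: (541/4 - 29)·(425/4) = 11289.0625.

11289.06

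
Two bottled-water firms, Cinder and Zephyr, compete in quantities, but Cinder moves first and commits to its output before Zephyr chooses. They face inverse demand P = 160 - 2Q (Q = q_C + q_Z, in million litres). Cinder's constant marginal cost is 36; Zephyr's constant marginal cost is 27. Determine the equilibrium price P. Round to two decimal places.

Solve by backward induction. Given q_C, the follower Zephyr maximises π_Z = (160 - 2q_C - 2q_Z)q_Z - 27q_Z.
Follower FOC: 133 - 2q_C - 4q_Z = 0, so q_Z(q_C) = (133 - 2q_C)/4.
The leader anticipates this reaction. Substituting into P = 160 - 2Q gives P = 187/2 - q_C, so π_C = (187/2 - q_C)q_C - 36q_C.
Leader FOC: 115/2 - 2q_C = 0, so q_C = 115/4.
Then q_Z = (133 - 2·(115/4))/4 = 151/8.
Total output Q = 381/8, so price P = 160 - 2·(381/8) = 259/4.

64.75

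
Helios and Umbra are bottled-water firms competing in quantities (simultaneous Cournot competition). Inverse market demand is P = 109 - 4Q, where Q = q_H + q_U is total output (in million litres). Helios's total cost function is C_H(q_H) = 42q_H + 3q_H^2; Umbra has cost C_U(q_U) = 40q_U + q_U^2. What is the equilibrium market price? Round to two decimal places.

Helios's profit: π_H = (109 - 4Q)q_H - (42q_H + 3q_H²). Setting ∂π_H/∂q_H = 0: 67 - 14q_H - 4(q_U) = 0.
Umbra's profit: π_U = (109 - 4Q)q_U - (40q_U + q_U²). Setting ∂π_U/∂q_U = 0: 69 - 10q_U - 4(q_H) = 0.
Best responses: q_H = (67 - 4q_U)/14, q_U = (69 - 4q_H)/10.
Substituting one into the other gives q_H = 197/62 and q_U = 349/62.
Total output Q = 273/31, so price P = 109 - 4·(273/31) = 73.7742.

73.77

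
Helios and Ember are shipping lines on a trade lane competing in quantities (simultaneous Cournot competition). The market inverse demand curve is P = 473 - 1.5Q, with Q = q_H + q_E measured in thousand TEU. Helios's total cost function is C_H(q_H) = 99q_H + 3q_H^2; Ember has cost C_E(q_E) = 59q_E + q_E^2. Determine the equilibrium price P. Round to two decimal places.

318.12

Helios's profit: π_H = (473 - 1.5Q)q_H - (99q_H + 3q_H²). Setting ∂π_H/∂q_H = 0: 374 - 9q_H - (3/2)(q_E) = 0.
Ember's profit: π_E = (473 - 1.5Q)q_E - (59q_E + q_E²). Setting ∂π_E/∂q_E = 0: 414 - 5q_E - (3/2)(q_H) = 0.
Rearranging gives the reaction functions q_H = (374 - (3/2)q_E)/9 and q_E = (414 - (3/2)q_H)/5.
Solving the pair: q_H = 29.2164, q_E = 74.0351.
Total output Q = 103.2515, so price P = 473 - (3/2)·103.2515 = 318.1228.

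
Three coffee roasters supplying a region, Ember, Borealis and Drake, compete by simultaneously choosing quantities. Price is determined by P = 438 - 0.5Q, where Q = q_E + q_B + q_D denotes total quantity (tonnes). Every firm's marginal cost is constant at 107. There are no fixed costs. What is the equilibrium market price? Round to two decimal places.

A representative firm's profit is π_i = q_i(438 - 0.5Q) - 107q_i.
Setting ∂π_i/∂q_i = 0 with rivals' quantities fixed: 331 - q_i - (1/2)·Σ_{j≠i} q_j = 0.
With identical firms every q_j equals q_i, so Σ_{j≠i} q_j = 2q_i and 331 = 2q_i, giving q_i = 331/2.
Total output Q = 993/2, so price P = 438 - (1/2)·(993/2) = 759/4.

189.75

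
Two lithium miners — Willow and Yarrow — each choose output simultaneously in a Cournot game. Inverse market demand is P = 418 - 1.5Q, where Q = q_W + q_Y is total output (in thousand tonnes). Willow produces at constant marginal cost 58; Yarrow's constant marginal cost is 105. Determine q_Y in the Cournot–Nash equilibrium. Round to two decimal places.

59.11

Willow's profit: π_W = (418 - 1.5Q)q_W - (58q_W). Setting ∂π_W/∂q_W = 0: 360 - 3q_W - (3/2)(q_Y) = 0.
Yarrow's first-order condition: 313 - 3q_Y - (3/2)(q_W) = 0.
So q_W = (360 - (3/2)q_Y)/3 and q_Y = (313 - (3/2)q_W)/3.
Solving the pair: q_W = 814/9, q_Y = 532/9.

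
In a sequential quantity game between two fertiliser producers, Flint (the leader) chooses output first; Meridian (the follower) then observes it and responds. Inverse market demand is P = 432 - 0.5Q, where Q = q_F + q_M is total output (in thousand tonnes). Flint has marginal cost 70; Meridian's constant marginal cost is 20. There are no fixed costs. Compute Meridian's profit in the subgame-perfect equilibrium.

32768

The follower Meridian best-responds to any q_F: π_M = (432 - 0.5Q)q_M - 20q_M.
∂π_M/∂q_M = 412 - (1/2)q_F - q_M = 0 gives the reaction function q_M = (412 - (1/2)q_F).
Flint substitutes q_M(q_F) into its own profit: π_F = q_F(432 - (1/2)q_F - (412 - (1/2)q_F)/2) - 70q_F = (226 - (1/4)q_F)q_F - 70q_F.
Leader FOC: 156 - (1/2)q_F = 0, so q_F = 312.
Then q_M = (412 - (1/2)·312) = 256.
Price P = 432 - (1/2)·568 = 148.
Meridian's profit: (148 - 20)·256 = 32768.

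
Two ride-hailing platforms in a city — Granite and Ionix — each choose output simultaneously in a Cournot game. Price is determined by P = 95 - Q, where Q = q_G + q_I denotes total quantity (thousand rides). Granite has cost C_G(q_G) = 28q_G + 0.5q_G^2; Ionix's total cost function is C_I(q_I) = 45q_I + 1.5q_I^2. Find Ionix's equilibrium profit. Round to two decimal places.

Granite's profit: π_G = (95 - Q)q_G - (28q_G + (1/2)q_G²). Setting ∂π_G/∂q_G = 0: 67 - 3q_G - (q_I) = 0.
Ionix's first-order condition: 50 - 5q_I - (q_G) = 0.
Rearranging gives the reaction functions q_G = (67 - q_I)/3 and q_I = (50 - q_G)/5.
Substituting one into the other gives q_G = 285/14 and q_I = 83/14.
Price P = 95 - 184/7 = 481/7.
Ionix's profit: (481/7)·(83/14) - 45·(83/14) - (3/2)(83/14)² = 87.8699.

87.87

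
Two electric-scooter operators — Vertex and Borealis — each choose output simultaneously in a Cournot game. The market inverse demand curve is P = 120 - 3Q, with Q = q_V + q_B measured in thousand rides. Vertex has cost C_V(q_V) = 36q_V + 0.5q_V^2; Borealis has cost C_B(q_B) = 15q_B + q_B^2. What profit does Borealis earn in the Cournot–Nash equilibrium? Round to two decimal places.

Vertex's profit: π_V = (120 - 3Q)q_V - (36q_V + (1/2)q_V²). Setting ∂π_V/∂q_V = 0: 84 - 7q_V - 3(q_B) = 0.
Borealis's profit: π_B = (120 - 3Q)q_B - (15q_B + q_B²). Setting ∂π_B/∂q_B = 0: 105 - 8q_B - 3(q_V) = 0.
So q_V = (84 - 3q_B)/7 and q_B = (105 - 3q_V)/8.
Substituting one into the other gives q_V = 357/47 and q_B = 483/47.
Price P = 120 - 3·(840/47) = 66.3830.
Borealis's profit: 66.3830·(483/47) - 15·(483/47) - (483/47)² = 422.4337.

422.43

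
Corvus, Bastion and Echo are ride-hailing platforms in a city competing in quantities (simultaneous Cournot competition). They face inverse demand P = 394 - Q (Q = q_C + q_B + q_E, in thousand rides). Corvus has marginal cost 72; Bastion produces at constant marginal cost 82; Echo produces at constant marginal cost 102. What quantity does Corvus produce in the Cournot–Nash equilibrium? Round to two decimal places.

Corvus's profit: π_C = (394 - Q)q_C - (72q_C). Setting ∂π_C/∂q_C = 0: 322 - 2q_C - (q_B + q_E) = 0.
Bastion's first-order condition: 312 - 2q_B - (q_C + q_E) = 0.
Echo's profit: π_E = (394 - Q)q_E - (102q_E). Setting ∂π_E/∂q_E = 0: 292 - 2q_E - (q_C + q_B) = 0.
Adding the 3 first-order conditions: 926 − 4Q = 0, so Q = 463/2.
Back-substituting: q_C = (322 − 463/2) = 181/2, q_B = (312 − 463/2) = 161/2, q_E = (292 − 463/2) = 121/2.

90.50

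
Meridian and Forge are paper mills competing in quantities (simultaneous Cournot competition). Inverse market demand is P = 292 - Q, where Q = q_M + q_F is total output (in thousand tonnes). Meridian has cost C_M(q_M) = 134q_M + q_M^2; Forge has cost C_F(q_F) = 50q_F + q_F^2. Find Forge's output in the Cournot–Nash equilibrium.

Meridian's profit: π_M = (292 - Q)q_M - (134q_M + q_M²). Setting ∂π_M/∂q_M = 0: 158 - 4q_M - (q_F) = 0.
Forge's first-order condition: 242 - 4q_F - (q_M) = 0.
So q_M = (158 - q_F)/4 and q_F = (242 - q_M)/4.
Solving the pair: q_M = 26, q_F = 54.

54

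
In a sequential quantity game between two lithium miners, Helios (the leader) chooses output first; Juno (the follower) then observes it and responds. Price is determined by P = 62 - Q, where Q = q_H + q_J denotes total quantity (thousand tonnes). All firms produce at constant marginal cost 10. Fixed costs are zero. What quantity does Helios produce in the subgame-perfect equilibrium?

Solve by backward induction. Given q_H, the follower Juno maximises π_J = (62 - q_H - q_J)q_J - 10q_J.
Follower FOC: 52 - q_H - 2q_J = 0, so q_J(q_H) = (52 - q_H)/2.
The leader anticipates this reaction. Substituting into P = 62 - Q gives P = 36 - (1/2)q_H, so π_H = (36 - (1/2)q_H)q_H - 10q_H.
The leader's first-order condition 26 - q_H = 0 yields q_H = 26.
Then q_J = (52 - 26)/2 = 13.

26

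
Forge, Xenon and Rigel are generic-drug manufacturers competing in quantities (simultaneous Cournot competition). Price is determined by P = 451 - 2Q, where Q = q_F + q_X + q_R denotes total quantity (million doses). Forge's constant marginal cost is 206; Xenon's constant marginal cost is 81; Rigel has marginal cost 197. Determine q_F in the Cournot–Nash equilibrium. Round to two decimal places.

Forge's profit: π_F = (451 - 2Q)q_F - (206q_F). Setting ∂π_F/∂q_F = 0: 245 - 4q_F - 2(q_X + q_R) = 0.
Xenon's profit: π_X = (451 - 2Q)q_X - (81q_X). Setting ∂π_X/∂q_X = 0: 370 - 4q_X - 2(q_F + q_R) = 0.
Rigel's profit: π_R = (451 - 2Q)q_R - (197q_R). Setting ∂π_R/∂q_R = 0: 254 - 4q_R - 2(q_F + q_X) = 0.
Adding the 3 conditions: 869 − 4Q − 4Q = 0, i.e. Q = 869/8.
Back-substituting: q_F = (245 − 869/4)/2 = 111/8, q_X = (370 − 869/4)/2 = 611/8, q_R = (254 − 869/4)/2 = 147/8.

13.88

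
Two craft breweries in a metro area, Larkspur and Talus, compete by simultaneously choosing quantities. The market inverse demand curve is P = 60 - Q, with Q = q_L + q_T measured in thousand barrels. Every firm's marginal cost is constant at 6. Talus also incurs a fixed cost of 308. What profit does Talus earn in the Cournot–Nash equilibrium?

16

A representative firm's profit is π_i = q_i(60 - Q) - 6q_i.
First-order condition (treating rivals' output as given): 54 - 2q_i - q_j = 0.
By symmetry each firm produces the same amount; substituting q_j = q_i yields q_i = 54/3 = 18.
Price P = 60 - 36 = 24.
Talus's profit: (24 - 6)·18 - 308 = 16.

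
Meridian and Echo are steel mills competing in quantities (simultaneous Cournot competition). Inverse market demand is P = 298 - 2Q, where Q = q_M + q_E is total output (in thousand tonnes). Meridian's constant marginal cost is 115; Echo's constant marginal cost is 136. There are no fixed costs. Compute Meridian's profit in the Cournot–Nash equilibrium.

2312

Meridian's profit: π_M = (298 - 2Q)q_M - (115q_M). Setting ∂π_M/∂q_M = 0: 183 - 4q_M - 2(q_E) = 0.
Echo's first-order condition: 162 - 4q_E - 2(q_M) = 0.
Rearranging gives the reaction functions q_M = (183 - 2q_E)/4 and q_E = (162 - 2q_M)/4.
Solving the pair: q_M = 34, q_E = 47/2.
Price P = 298 - 2·(115/2) = 183.
Meridian's profit: (183 - 115)·34 = 2312.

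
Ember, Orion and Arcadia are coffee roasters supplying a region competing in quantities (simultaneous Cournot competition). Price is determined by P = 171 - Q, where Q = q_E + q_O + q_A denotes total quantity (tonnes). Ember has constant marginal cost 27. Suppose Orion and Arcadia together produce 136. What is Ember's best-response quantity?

4

With rivals' combined output fixed at 136, Ember's profit is π_E = (171 - 136 - q_E)q_E - (27q_E) = (35 - q_E)q_E - (27q_E).
∂π_E/∂q_E = 8 - 2q_E = 0, so q_E = 4.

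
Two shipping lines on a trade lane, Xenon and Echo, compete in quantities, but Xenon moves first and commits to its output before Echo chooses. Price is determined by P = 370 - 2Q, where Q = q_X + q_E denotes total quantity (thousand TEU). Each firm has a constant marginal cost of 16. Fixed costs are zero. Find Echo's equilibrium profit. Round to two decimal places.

3916.13

The follower Echo best-responds to any q_X: π_E = (370 - 2Q)q_E - 16q_E.
Setting the follower's marginal profit to zero, 354 - 2q_X - 4q_E = 0, i.e. q_E = (354 - 2q_X)/4.
Xenon substitutes q_E(q_X) into its own profit: π_X = q_X(370 - 2q_X - (354 - 2q_X)/2) - 16q_X = (193 - q_X)q_X - 16q_X.
Leader FOC: 177 - 2q_X = 0, so q_X = 177/2.
Then q_E = (354 - 2·(177/2))/4 = 177/4.
Price P = 370 - 2·(531/4) = 209/2.
Echo's profit: (209/2 - 16)·(177/4) = 3916.1250.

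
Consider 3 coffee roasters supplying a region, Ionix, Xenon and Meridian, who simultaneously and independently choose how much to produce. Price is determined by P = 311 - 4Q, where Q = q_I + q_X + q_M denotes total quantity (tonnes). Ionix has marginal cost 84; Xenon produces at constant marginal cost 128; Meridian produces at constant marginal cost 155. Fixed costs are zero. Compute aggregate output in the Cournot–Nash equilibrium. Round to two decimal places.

Ionix's profit: π_I = (311 - 4Q)q_I - (84q_I). Setting ∂π_I/∂q_I = 0: 227 - 8q_I - 4(q_X + q_M) = 0.
Xenon's profit: π_X = (311 - 4Q)q_X - (128q_X). Setting ∂π_X/∂q_X = 0: 183 - 8q_X - 4(q_I + q_M) = 0.
Meridian's first-order condition: 156 - 8q_M - 4(q_I + q_X) = 0.
Adding the 3 conditions: 566 − 8Q − 8Q = 0, i.e. Q = 283/8.
Back-substituting: q_I = (227 − 283/2)/4 = 171/8, q_X = (183 − 283/2)/4 = 83/8, q_M = (156 − 283/2)/4 = 29/8.
Total output Q = 171/8 + 83/8 + 29/8 = 283/8.

35.38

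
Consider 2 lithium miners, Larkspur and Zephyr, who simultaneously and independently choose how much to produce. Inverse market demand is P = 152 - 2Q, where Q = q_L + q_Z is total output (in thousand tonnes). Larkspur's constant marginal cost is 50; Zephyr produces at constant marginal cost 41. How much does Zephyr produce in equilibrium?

20

Larkspur's profit: π_L = (152 - 2Q)q_L - (50q_L). Setting ∂π_L/∂q_L = 0: 102 - 4q_L - 2(q_Z) = 0.
Zephyr's profit: π_Z = (152 - 2Q)q_Z - (41q_Z). Setting ∂π_Z/∂q_Z = 0: 111 - 4q_Z - 2(q_L) = 0.
So q_L = (102 - 2q_Z)/4 and q_Z = (111 - 2q_L)/4.
Substituting one into the other gives q_L = 31/2 and q_Z = 20.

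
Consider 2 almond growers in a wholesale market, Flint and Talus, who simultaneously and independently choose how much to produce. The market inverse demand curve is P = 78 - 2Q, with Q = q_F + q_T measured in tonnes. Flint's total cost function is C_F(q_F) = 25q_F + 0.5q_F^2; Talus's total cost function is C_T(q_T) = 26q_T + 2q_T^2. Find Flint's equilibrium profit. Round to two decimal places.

197.53

Flint's profit: π_F = (78 - 2Q)q_F - (25q_F + (1/2)q_F²). Setting ∂π_F/∂q_F = 0: 53 - 5q_F - 2(q_T) = 0.
Talus's first-order condition: 52 - 8q_T - 2(q_F) = 0.
Rearranging gives the reaction functions q_F = (53 - 2q_T)/5 and q_T = (52 - 2q_F)/8.
Substituting one into the other gives q_F = 80/9 and q_T = 77/18.
Price P = 78 - 2·(79/6) = 155/3.
Flint's profit: (155/3)·(80/9) - 25·(80/9) - (1/2)(80/9)² = 197.5309.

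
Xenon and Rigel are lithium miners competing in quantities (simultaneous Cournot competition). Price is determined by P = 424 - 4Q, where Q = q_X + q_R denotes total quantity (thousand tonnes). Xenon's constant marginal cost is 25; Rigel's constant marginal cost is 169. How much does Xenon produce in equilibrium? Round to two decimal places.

Xenon's profit: π_X = (424 - 4Q)q_X - (25q_X). Setting ∂π_X/∂q_X = 0: 399 - 8q_X - 4(q_R) = 0.
Rigel's first-order condition: 255 - 8q_R - 4(q_X) = 0.
Rearranging gives the reaction functions q_X = (399 - 4q_R)/8 and q_R = (255 - 4q_X)/8.
Substituting one into the other gives q_X = 181/4 and q_R = 37/4.

45.25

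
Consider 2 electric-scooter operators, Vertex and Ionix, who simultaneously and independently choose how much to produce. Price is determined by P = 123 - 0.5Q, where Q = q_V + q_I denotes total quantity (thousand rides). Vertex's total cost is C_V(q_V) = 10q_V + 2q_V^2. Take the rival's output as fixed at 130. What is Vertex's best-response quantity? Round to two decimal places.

9.60

With the rival's output fixed at 130, Vertex's profit is π_V = (123 - (1/2)·130 - (1/2)q_V)q_V - (10q_V + 2q_V²) = (58 - (1/2)q_V)q_V - (10q_V + 2q_V²).
∂π_V/∂q_V = 48 - 5q_V = 0, so q_V = 48/5.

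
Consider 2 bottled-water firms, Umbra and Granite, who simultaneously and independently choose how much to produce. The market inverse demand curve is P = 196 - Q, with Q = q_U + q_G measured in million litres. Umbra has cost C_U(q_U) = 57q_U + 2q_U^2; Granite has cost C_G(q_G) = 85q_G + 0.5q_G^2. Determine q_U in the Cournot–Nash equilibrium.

18

Umbra's profit: π_U = (196 - Q)q_U - (57q_U + 2q_U²). Setting ∂π_U/∂q_U = 0: 139 - 6q_U - (q_G) = 0.
Granite's profit: π_G = (196 - Q)q_G - (85q_G + (1/2)q_G²). Setting ∂π_G/∂q_G = 0: 111 - 3q_G - (q_U) = 0.
So q_U = (139 - q_G)/6 and q_G = (111 - q_U)/3.
Solving the pair: q_U = 18, q_G = 31.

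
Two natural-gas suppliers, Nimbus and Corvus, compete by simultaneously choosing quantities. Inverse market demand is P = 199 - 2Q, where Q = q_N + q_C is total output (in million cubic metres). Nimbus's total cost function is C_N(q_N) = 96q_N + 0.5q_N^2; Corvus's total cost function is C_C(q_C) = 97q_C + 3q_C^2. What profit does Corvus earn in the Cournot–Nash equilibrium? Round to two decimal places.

218.37

Nimbus's profit: π_N = (199 - 2Q)q_N - (96q_N + (1/2)q_N²). Setting ∂π_N/∂q_N = 0: 103 - 5q_N - 2(q_C) = 0.
Corvus's profit: π_C = (199 - 2Q)q_C - (97q_C + 3q_C²). Setting ∂π_C/∂q_C = 0: 102 - 10q_C - 2(q_N) = 0.
Rearranging gives the reaction functions q_N = (103 - 2q_C)/5 and q_C = (102 - 2q_N)/10.
Solving the pair: q_N = 413/23, q_C = 152/23.
Price P = 199 - 2·(565/23) = 149.8696.
Corvus's profit: 149.8696·(152/23) - 97·(152/23) - 3(152/23)² = 218.3743.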